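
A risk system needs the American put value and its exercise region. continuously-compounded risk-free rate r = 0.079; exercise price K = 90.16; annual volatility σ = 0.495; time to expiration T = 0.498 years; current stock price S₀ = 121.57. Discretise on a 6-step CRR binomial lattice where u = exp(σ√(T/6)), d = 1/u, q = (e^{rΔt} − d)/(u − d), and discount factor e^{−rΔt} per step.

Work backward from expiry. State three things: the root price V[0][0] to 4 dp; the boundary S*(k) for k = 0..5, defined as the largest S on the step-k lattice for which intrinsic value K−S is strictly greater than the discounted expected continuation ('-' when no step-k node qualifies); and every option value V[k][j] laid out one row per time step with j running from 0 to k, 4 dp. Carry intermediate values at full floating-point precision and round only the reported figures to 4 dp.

price = 2.8641
boundary = - - - - 68.7212 59.5877
tree:
2.8641
4.9260 0.7343
8.3019 1.4419 0.0000
13.6100 2.8314 0.0000 0.0000
21.4388 5.5599 0.0000 0.0000 0.0000
30.5723 10.9178 0.0000 0.0000 0.0000 0.0000
38.4919 21.4388 0.0000 0.0000 0.0000 0.0000 0.0000

params: Δt=0.08300 u=1.15328 d=0.86709 q=0.48740 e^(-rΔt)=0.99346
t_6 payoffs: 38.4919 21.4388 0.0000 0.0000 0.0000 0.0000 0.0000
t_5: node(5,0) S=59.5877 payoff=30.5723 vs cont=29.9830 → 30.5723 [stop]  node(5,1) S=79.2546 payoff=10.9054 vs cont=10.9178 → 10.9178 [wait]  node(5,2) S=105.4126 payoff=0.0000 vs cont=0.0000 → 0.0000 [wait]  node(5,3) S=140.2040 payoff=0.0000 vs cont=0.0000 → 0.0000 [wait]  node(5,4) S=186.4782 payoff=0.0000 vs cont=0.0000 → 0.0000 [wait]  node(5,5) S=248.0253 payoff=0.0000 vs cont=0.0000 → 0.0000 [wait]  ⇒ S*(5)=59.5877
t_4: node(4,0) S=68.7212 payoff=21.4388 vs cont=20.8556 → 21.4388 [stop]  node(4,1) S=91.4026 payoff=0.0000 vs cont=5.5599 → 5.5599 [wait]  node(4,2) S=121.5700 payoff=0.0000 vs cont=0.0000 → 0.0000 [wait]  node(4,3) S=161.6941 payoff=0.0000 vs cont=0.0000 → 0.0000 [wait]  node(4,4) S=215.0612 payoff=0.0000 vs cont=0.0000 → 0.0000 [wait]  ⇒ S*(4)=68.7212
t_3: node(3,0) S=79.2546 payoff=10.9054 vs cont=13.6100 → 13.6100 [wait]  node(3,1) S=105.4126 payoff=0.0000 vs cont=2.8314 → 2.8314 [wait]  node(3,2) S=140.2040 payoff=0.0000 vs cont=0.0000 → 0.0000 [wait]  node(3,3) S=186.4782 payoff=0.0000 vs cont=0.0000 → 0.0000 [wait]  ⇒ S*(3)=-
t_2: node(2,0) S=91.4026 payoff=0.0000 vs cont=8.3019 → 8.3019 [wait]  node(2,1) S=121.5700 payoff=0.0000 vs cont=1.4419 → 1.4419 [wait]  node(2,2) S=161.6941 payoff=0.0000 vs cont=0.0000 → 0.0000 [wait]  ⇒ S*(2)=-
t_1: node(1,0) S=105.4126 payoff=0.0000 vs cont=4.9260 → 4.9260 [wait]  node(1,1) S=140.2040 payoff=0.0000 vs cont=0.7343 → 0.7343 [wait]  ⇒ S*(1)=-
t_0: node(0,0) S=121.5700 payoff=0.0000 vs cont=2.8641 → 2.8641 [wait]  ⇒ S*(0)=-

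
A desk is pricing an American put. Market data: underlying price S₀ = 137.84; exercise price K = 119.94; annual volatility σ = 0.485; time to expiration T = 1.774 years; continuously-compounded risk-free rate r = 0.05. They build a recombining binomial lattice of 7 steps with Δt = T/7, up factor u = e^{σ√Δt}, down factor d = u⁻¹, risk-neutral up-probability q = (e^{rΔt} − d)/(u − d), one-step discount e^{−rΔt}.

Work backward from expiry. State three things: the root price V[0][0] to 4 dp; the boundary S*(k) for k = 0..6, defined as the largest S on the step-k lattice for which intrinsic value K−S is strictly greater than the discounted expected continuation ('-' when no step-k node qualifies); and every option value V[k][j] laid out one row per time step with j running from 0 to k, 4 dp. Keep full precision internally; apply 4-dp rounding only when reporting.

Δt=0.25343  u=1.27654  d=0.78336  q=0.46512  discount=0.98741
step 7 (expiry): payoffs max(K−S,0) = 94.9870 79.2774 53.6776 11.9610 0.0000 0.0000 0.0000 0.0000
step 6: (k=6,j=0): S=31.8536, (K−S)⁺=88.0864, hold=86.5762 ⇒ V=88.0864 exercise | (k=6,j=1): S=51.9076, (K−S)⁺=68.0324, hold=66.5222 ⇒ V=68.0324 exercise | (k=6,j=2): S=84.5869, (K−S)⁺=35.3531, hold=33.8429 ⇒ V=35.3531 exercise | (k=6,j=3): S=137.8400, (K−S)⁺=0.0000, hold=6.3172 ⇒ V=6.3172 continue | (k=6,j=4): S=224.6195, (K−S)⁺=0.0000, hold=0.0000 ⇒ V=0.0000 continue | (k=6,j=5): S=366.0326, (K−S)⁺=0.0000, hold=0.0000 ⇒ V=0.0000 continue | (k=6,j=6): S=596.4747, (K−S)⁺=0.0000, hold=0.0000 ⇒ V=0.0000 continue  boundary S*=84.5869
step 5: (k=5,j=0): S=40.6626, (K−S)⁺=79.2774, hold=77.7672 ⇒ V=79.2774 exercise | (k=5,j=1): S=66.2624, (K−S)⁺=53.6776, hold=52.1674 ⇒ V=53.6776 exercise | (k=5,j=2): S=107.9790, (K−S)⁺=11.9610, hold=21.5729 ⇒ V=21.5729 continue | (k=5,j=3): S=175.9590, (K−S)⁺=0.0000, hold=3.3364 ⇒ V=3.3364 continue | (k=5,j=4): S=286.7369, (K−S)⁺=0.0000, hold=0.0000 ⇒ V=0.0000 continue | (k=5,j=5): S=467.2571, (K−S)⁺=0.0000, hold=0.0000 ⇒ V=0.0000 continue  boundary S*=66.2624
step 4: (k=4,j=0): S=51.9076, (K−S)⁺=68.0324, hold=66.5222 ⇒ V=68.0324 exercise | (k=4,j=1): S=84.5869, (K−S)⁺=35.3531, hold=38.2572 ⇒ V=38.2572 continue | (k=4,j=2): S=137.8400, (K−S)⁺=0.0000, hold=12.9259 ⇒ V=12.9259 continue | (k=4,j=3): S=224.6195, (K−S)⁺=0.0000, hold=1.7621 ⇒ V=1.7621 continue | (k=4,j=4): S=366.0326, (K−S)⁺=0.0000, hold=0.0000 ⇒ V=0.0000 continue  boundary S*=51.9076
step 3: (k=3,j=0): S=66.2624, (K−S)⁺=53.6776, hold=53.5012 ⇒ V=53.6776 exercise | (k=3,j=1): S=107.9790, (K−S)⁺=11.9610, hold=26.1418 ⇒ V=26.1418 continue | (k=3,j=2): S=175.9590, (K−S)⁺=0.0000, hold=7.6360 ⇒ V=7.6360 continue | (k=3,j=3): S=286.7369, (K−S)⁺=0.0000, hold=0.9306 ⇒ V=0.9306 continue  boundary S*=66.2624
step 2: (k=2,j=0): S=84.5869, (K−S)⁺=35.3531, hold=40.3556 ⇒ V=40.3556 continue | (k=2,j=1): S=137.8400, (K−S)⁺=0.0000, hold=17.3136 ⇒ V=17.3136 continue | (k=2,j=2): S=224.6195, (K−S)⁺=0.0000, hold=4.4604 ⇒ V=4.4604 continue  boundary S*=-
step 1: (k=1,j=0): S=107.9790, (K−S)⁺=11.9610, hold=29.2651 ⇒ V=29.2651 continue | (k=1,j=1): S=175.9590, (K−S)⁺=0.0000, hold=11.1926 ⇒ V=11.1926 continue  boundary S*=-
step 0: (k=0,j=0): S=137.8400, (K−S)⁺=0.0000, hold=20.5966 ⇒ V=20.5966 continue  boundary S*=-

price = 20.5966
boundary = - - - 66.2624 51.9076 66.2624 84.5869
tree:
20.5966
29.2651 11.1926
40.3556 17.3136 4.4604
53.6776 26.1418 7.6360 0.9306
68.0324 38.2572 12.9259 1.7621 0.0000
79.2774 53.6776 21.5729 3.3364 0.0000 0.0000
88.0864 68.0324 35.3531 6.3172 0.0000 0.0000 0.0000
94.9870 79.2774 53.6776 11.9610 0.0000 0.0000 0.0000 0.0000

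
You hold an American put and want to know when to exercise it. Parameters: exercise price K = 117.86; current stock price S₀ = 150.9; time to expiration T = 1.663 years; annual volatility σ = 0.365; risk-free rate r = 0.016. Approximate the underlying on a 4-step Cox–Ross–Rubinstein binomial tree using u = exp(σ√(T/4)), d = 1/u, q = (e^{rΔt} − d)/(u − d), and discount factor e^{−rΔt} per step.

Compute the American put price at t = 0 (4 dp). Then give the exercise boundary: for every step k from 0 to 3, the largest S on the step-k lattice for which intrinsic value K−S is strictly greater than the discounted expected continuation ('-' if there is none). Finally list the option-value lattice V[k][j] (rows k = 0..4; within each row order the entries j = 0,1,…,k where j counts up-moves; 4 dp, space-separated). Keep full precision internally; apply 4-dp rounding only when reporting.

price = 11.9372
boundary = - - - 74.4834
tree:
11.9372
18.9429 3.7369
29.2417 6.9086 0.0000
43.3766 12.7722 0.0000 0.0000
58.9961 23.6126 0.0000 0.0000 0.0000

params: Δt=0.41575 u=1.26535 d=0.79030 q=0.45548 e^(-rΔt)=0.99337
t_4 payoffs: 58.9961 23.6126 0.0000 0.0000 0.0000
t_3: node(3,0) S=74.4834 payoff=43.3766 vs cont=42.5952 → 43.3766 [stop]  node(3,1) S=119.2557 payoff=0.0000 vs cont=12.7722 → 12.7722 [wait]  node(3,2) S=190.9410 payoff=0.0000 vs cont=0.0000 → 0.0000 [wait]  node(3,3) S=305.7167 payoff=0.0000 vs cont=0.0000 → 0.0000 [wait]  ⇒ S*(3)=74.4834
t_2: node(2,0) S=94.2474 payoff=23.6126 vs cont=29.2417 → 29.2417 [wait]  node(2,1) S=150.9000 payoff=0.0000 vs cont=6.9086 → 6.9086 [wait]  node(2,2) S=241.6068 payoff=0.0000 vs cont=0.0000 → 0.0000 [wait]  ⇒ S*(2)=-
t_1: node(1,0) S=119.2557 payoff=0.0000 vs cont=18.9429 → 18.9429 [wait]  node(1,1) S=190.9410 payoff=0.0000 vs cont=3.7369 → 3.7369 [wait]  ⇒ S*(1)=-
t_0: node(0,0) S=150.9000 payoff=0.0000 vs cont=11.9372 → 11.9372 [wait]  ⇒ S*(0)=-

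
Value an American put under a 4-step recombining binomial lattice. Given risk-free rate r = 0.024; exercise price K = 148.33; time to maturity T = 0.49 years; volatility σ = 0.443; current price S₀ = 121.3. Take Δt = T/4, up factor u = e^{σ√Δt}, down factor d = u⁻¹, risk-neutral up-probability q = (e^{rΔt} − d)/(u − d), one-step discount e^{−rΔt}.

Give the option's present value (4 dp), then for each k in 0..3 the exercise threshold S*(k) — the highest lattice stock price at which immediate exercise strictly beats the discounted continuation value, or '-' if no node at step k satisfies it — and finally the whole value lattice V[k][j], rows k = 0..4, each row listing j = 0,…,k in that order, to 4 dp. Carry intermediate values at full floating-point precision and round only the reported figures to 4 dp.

params: Δt=0.12250 u=1.16772 d=0.85637 q=0.47077 e^(-rΔt)=0.99706
t_4 payoffs: 83.0904 59.3718 27.0300 0.0000 0.0000
t_3: node(3,0) S=76.1814 payoff=72.1486 vs cont=71.7132 → 72.1486 [stop]  node(3,1) S=103.8780 payoff=44.4520 vs cont=44.0166 → 44.4520 [stop]  node(3,2) S=141.6440 payoff=6.6860 vs cont=14.2630 → 14.2630 [wait]  node(3,3) S=193.1403 payoff=0.0000 vs cont=0.0000 → 0.0000 [wait]  ⇒ S*(3)=103.8780
t_2: node(2,0) S=88.9582 payoff=59.3718 vs cont=58.9363 → 59.3718 [stop]  node(2,1) S=121.3000 payoff=27.0300 vs cont=30.1511 → 30.1511 [wait]  node(2,2) S=165.4000 payoff=0.0000 vs cont=7.5262 → 7.5262 [wait]  ⇒ S*(2)=88.9582
t_1: node(1,0) S=103.8780 payoff=44.4520 vs cont=45.4816 → 45.4816 [wait]  node(1,1) S=141.6440 payoff=6.6860 vs cont=19.4427 → 19.4427 [wait]  ⇒ S*(1)=-
t_0: node(0,0) S=121.3000 payoff=27.0300 vs cont=33.1257 → 33.1257 [wait]  ⇒ S*(0)=-

price = 33.1257
boundary = - - 88.9582 103.8780
tree:
33.1257
45.4816 19.4427
59.3718 30.1511 7.5262
72.1486 44.4520 14.2630 0.0000
83.0904 59.3718 27.0300 0.0000 0.0000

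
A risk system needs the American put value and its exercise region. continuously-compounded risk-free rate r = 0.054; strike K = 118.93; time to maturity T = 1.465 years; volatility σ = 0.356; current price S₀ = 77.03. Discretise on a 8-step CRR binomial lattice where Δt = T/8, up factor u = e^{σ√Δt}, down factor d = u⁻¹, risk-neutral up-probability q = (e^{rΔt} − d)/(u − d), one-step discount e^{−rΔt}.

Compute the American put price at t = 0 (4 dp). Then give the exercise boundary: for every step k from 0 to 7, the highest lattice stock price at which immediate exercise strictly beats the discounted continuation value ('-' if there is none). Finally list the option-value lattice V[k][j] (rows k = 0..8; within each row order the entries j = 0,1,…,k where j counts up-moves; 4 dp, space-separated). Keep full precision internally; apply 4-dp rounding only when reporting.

price = 41.9523
boundary = - 66.1451 77.0300 66.1451 77.0300 66.1451 77.0300 89.7061
tree:
41.9523
52.7849 31.7210
62.1316 41.9000 21.9522
70.1576 52.7849 30.8992 13.2467
77.0495 62.1316 41.9000 20.2736 6.3290
82.9675 70.1576 52.7849 29.8703 10.8701 1.8137
88.0492 77.0495 62.1316 41.9000 18.1722 3.6234 0.0000
92.4129 82.9675 70.1576 52.7849 29.2239 7.2389 0.0000 0.0000
96.1599 88.0492 77.0495 62.1316 41.9000 14.4619 0.0000 0.0000 0.0000

params: Δt=0.18313 u=1.16456 d=0.85869 q=0.49448 e^(-rΔt)=0.99016
t_8 payoffs: 96.1599 88.0492 77.0495 62.1316 41.9000 14.4619 0.0000 0.0000 0.0000
t_7: node(7,0) S=26.5171 payoff=92.4129 vs cont=91.2426 → 92.4129 [stop]  node(7,1) S=35.9625 payoff=82.9675 vs cont=81.7972 → 82.9675 [stop]  node(7,2) S=48.7724 payoff=70.1576 vs cont=68.9873 → 70.1576 [stop]  node(7,3) S=66.1451 payoff=52.7849 vs cont=51.6146 → 52.7849 [stop]  node(7,4) S=89.7061 payoff=29.2239 vs cont=28.0537 → 29.2239 [stop]  node(7,5) S=121.6594 payoff=0.0000 vs cont=7.2389 → 7.2389 [wait]  node(7,6) S=164.9945 payoff=0.0000 vs cont=0.0000 → 0.0000 [wait]  node(7,7) S=223.7656 payoff=0.0000 vs cont=0.0000 → 0.0000 [wait]  ⇒ S*(7)=89.7061
t_6: node(6,0) S=30.8808 payoff=88.0492 vs cont=86.8789 → 88.0492 [stop]  node(6,1) S=41.8805 payoff=77.0495 vs cont=75.8792 → 77.0495 [stop]  node(6,2) S=56.7984 payoff=62.1316 vs cont=60.9613 → 62.1316 [stop]  node(6,3) S=77.0300 payoff=41.9000 vs cont=40.7297 → 41.9000 [stop]  node(6,4) S=104.4681 payoff=14.4619 vs cont=18.1722 → 18.1722 [wait]  node(6,5) S=141.6797 payoff=0.0000 vs cont=3.6234 → 3.6234 [wait]  node(6,6) S=192.1460 payoff=0.0000 vs cont=0.0000 → 0.0000 [wait]  ⇒ S*(6)=77.0300
t_5: node(5,0) S=35.9625 payoff=82.9675 vs cont=81.7972 → 82.9675 [stop]  node(5,1) S=48.7724 payoff=70.1576 vs cont=68.9873 → 70.1576 [stop]  node(5,2) S=66.1451 payoff=52.7849 vs cont=51.6146 → 52.7849 [stop]  node(5,3) S=89.7061 payoff=29.2239 vs cont=29.8703 → 29.8703 [wait]  node(5,4) S=121.6594 payoff=0.0000 vs cont=10.8701 → 10.8701 [wait]  node(5,5) S=164.9945 payoff=0.0000 vs cont=1.8137 → 1.8137 [wait]  ⇒ S*(5)=66.1451
t_4: node(4,0) S=41.8805 payoff=77.0495 vs cont=75.8792 → 77.0495 [stop]  node(4,1) S=56.7984 payoff=62.1316 vs cont=60.9613 → 62.1316 [stop]  node(4,2) S=77.0300 payoff=41.9000 vs cont=41.0462 → 41.9000 [stop]  node(4,3) S=104.4681 payoff=14.4619 vs cont=20.2736 → 20.2736 [wait]  node(4,4) S=141.6797 payoff=0.0000 vs cont=6.3290 → 6.3290 [wait]  ⇒ S*(4)=77.0300
t_3: node(3,0) S=48.7724 payoff=70.1576 vs cont=68.9873 → 70.1576 [stop]  node(3,1) S=66.1451 payoff=52.7849 vs cont=51.6146 → 52.7849 [stop]  node(3,2) S=89.7061 payoff=29.2239 vs cont=30.8992 → 30.8992 [wait]  node(3,3) S=121.6594 payoff=0.0000 vs cont=13.2467 → 13.2467 [wait]  ⇒ S*(3)=66.1451
t_2: node(2,0) S=56.7984 payoff=62.1316 vs cont=60.9613 → 62.1316 [stop]  node(2,1) S=77.0300 payoff=41.9000 vs cont=41.5499 → 41.9000 [stop]  node(2,2) S=104.4681 payoff=14.4619 vs cont=21.9522 → 21.9522 [wait]  ⇒ S*(2)=77.0300
t_1: node(1,0) S=66.1451 payoff=52.7849 vs cont=51.6146 → 52.7849 [stop]  node(1,1) S=89.7061 payoff=29.2239 vs cont=31.7210 → 31.7210 [wait]  ⇒ S*(1)=66.1451
t_0: node(0,0) S=77.0300 payoff=41.9000 vs cont=41.9523 → 41.9523 [wait]  ⇒ S*(0)=-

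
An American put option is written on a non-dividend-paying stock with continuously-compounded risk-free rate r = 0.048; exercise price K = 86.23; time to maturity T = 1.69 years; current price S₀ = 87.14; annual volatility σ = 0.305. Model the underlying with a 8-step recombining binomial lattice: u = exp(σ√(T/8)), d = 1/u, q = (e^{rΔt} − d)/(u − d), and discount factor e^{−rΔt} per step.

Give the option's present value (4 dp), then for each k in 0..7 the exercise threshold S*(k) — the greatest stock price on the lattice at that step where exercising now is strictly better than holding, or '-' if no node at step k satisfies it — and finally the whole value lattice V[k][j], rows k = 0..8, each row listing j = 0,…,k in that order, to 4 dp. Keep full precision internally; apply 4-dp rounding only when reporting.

Δt=0.21125, u=1.15049, d=0.86920, q=0.50124, disc=e^(-rΔt)=0.98991
k=8 terminal: V=max(K-S,0) → 57.8398 48.6522 36.4914 20.3952 0.0000 0.0000 0.0000 0.0000 0.0000
k=7: j=0 S=32.6625 intr=53.5675 cont=52.6975 V=53.5675[EX]; j=1 S=43.2327 intr=42.9973 cont=42.1274 V=42.9973[EX]; j=2 S=57.2235 intr=29.0065 cont=28.1366 V=29.0065[EX]; j=3 S=75.7419 intr=10.4881 cont=10.0696 V=10.4881[EX]; j=4 S=100.2533 intr=0.0000 cont=0.0000 V=0.0000[hold]; j=5 S=132.6969 intr=0.0000 cont=0.0000 V=0.0000[hold]; j=6 S=175.6399 intr=0.0000 cont=0.0000 V=0.0000[hold]; j=7 S=232.4798 intr=0.0000 cont=0.0000 V=0.0000[hold]  S*(7)=75.7419
k=6: j=0 S=37.5778 intr=48.6522 cont=47.7823 V=48.6522[EX]; j=1 S=49.7386 intr=36.4914 cont=35.6215 V=36.4914[EX]; j=2 S=65.8348 intr=20.3952 cont=19.5253 V=20.3952[EX]; j=3 S=87.1400 intr=0.0000 cont=5.1782 V=5.1782[hold]; j=4 S=115.3400 intr=0.0000 cont=0.0000 V=0.0000[hold]; j=5 S=152.6659 intr=0.0000 cont=0.0000 V=0.0000[hold]; j=6 S=202.0711 intr=0.0000 cont=0.0000 V=0.0000[hold]  S*(6)=65.8348
k=5: j=0 S=43.2327 intr=42.9973 cont=42.1274 V=42.9973[EX]; j=1 S=57.2235 intr=29.0065 cont=28.1366 V=29.0065[EX]; j=2 S=75.7419 intr=10.4881 cont=12.6390 V=12.6390[hold]; j=3 S=100.2533 intr=0.0000 cont=2.5566 V=2.5566[hold]; j=4 S=132.6969 intr=0.0000 cont=0.0000 V=0.0000[hold]; j=5 S=175.6399 intr=0.0000 cont=0.0000 V=0.0000[hold]  S*(5)=57.2235
k=4: j=0 S=49.7386 intr=36.4914 cont=35.6215 V=36.4914[EX]; j=1 S=65.8348 intr=20.3952 cont=20.5925 V=20.5925[hold]; j=2 S=87.1400 intr=0.0000 cont=7.5087 V=7.5087[hold]; j=3 S=115.3400 intr=0.0000 cont=1.2623 V=1.2623[hold]; j=4 S=152.6659 intr=0.0000 cont=0.0000 V=0.0000[hold]  S*(4)=49.7386
k=3: j=0 S=57.2235 intr=29.0065 cont=28.2345 V=29.0065[EX]; j=1 S=75.7419 intr=10.4881 cont=13.8928 V=13.8928[hold]; j=2 S=100.2533 intr=0.0000 cont=4.3336 V=4.3336[hold]; j=3 S=132.6969 intr=0.0000 cont=0.6232 V=0.6232[hold]  S*(3)=57.2235
k=2: j=0 S=65.8348 intr=20.3952 cont=21.2147 V=21.2147[hold]; j=1 S=87.1400 intr=0.0000 cont=9.0095 V=9.0095[hold]; j=2 S=115.3400 intr=0.0000 cont=2.4488 V=2.4488[hold]  S*(2)=-
k=1: j=0 S=75.7419 intr=10.4881 cont=14.9446 V=14.9446[hold]; j=1 S=100.2533 intr=0.0000 cont=5.6633 V=5.6633[hold]  S*(1)=-
k=0: j=0 S=87.1400 intr=0.0000 cont=10.1885 V=10.1885[hold]  S*(0)=-

price = 10.1885
boundary = - - - 57.2235 49.7386 57.2235 65.8348 75.7419
tree:
10.1885
14.9446 5.6633
21.2147 9.0095 2.4488
29.0065 13.8928 4.3336 0.6232
36.4914 20.5925 7.5087 1.2623 0.0000
42.9973 29.0065 12.6390 2.5566 0.0000 0.0000
48.6522 36.4914 20.3952 5.1782 0.0000 0.0000 0.0000
53.5675 42.9973 29.0065 10.4881 0.0000 0.0000 0.0000 0.0000
57.8398 48.6522 36.4914 20.3952 0.0000 0.0000 0.0000 0.0000 0.0000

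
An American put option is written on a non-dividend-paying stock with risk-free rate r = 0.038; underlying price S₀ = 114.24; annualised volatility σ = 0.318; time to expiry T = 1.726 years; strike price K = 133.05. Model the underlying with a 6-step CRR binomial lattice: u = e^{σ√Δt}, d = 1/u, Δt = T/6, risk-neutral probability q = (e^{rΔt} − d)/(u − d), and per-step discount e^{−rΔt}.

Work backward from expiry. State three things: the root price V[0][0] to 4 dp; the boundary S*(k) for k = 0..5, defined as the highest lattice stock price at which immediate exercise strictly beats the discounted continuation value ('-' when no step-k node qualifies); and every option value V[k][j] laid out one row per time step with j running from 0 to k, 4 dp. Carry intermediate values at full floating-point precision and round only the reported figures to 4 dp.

price = 27.6900
boundary = - - 81.2220 68.4859 81.2220 96.3265
tree:
27.6900
38.5905 16.9449
51.8280 25.6531 8.2446
64.5641 37.3742 14.0065 2.4214
75.3031 51.8280 23.1412 4.7955 0.0000
84.3581 64.5641 36.7235 9.4976 0.0000 0.0000
91.9933 75.3031 51.8280 18.8100 0.0000 0.0000 0.0000

Δt=0.28767, u=1.18597, d=0.84319, q=0.48953, disc=e^(-rΔt)=0.98913
k=6 terminal: V=max(K-S,0) → 91.9933 75.3031 51.8280 18.8100 0.0000 0.0000 0.0000
k=5: j=0 S=48.6919 intr=84.3581 cont=82.9116 V=84.3581[EX]; j=1 S=68.4859 intr=64.5641 cont=63.1176 V=64.5641[EX]; j=2 S=96.3265 intr=36.7235 cont=35.2770 V=36.7235[EX]; j=3 S=135.4848 intr=0.0000 cont=9.4976 V=9.4976[hold]; j=4 S=190.5616 intr=0.0000 cont=0.0000 V=0.0000[hold]; j=5 S=268.0279 intr=0.0000 cont=0.0000 V=0.0000[hold]  S*(5)=96.3265
k=4: j=0 S=57.7469 intr=75.3031 cont=73.8566 V=75.3031[EX]; j=1 S=81.2220 intr=51.8280 cont=50.3815 V=51.8280[EX]; j=2 S=114.2400 intr=18.8100 cont=23.1412 V=23.1412[hold]; j=3 S=160.6804 intr=0.0000 cont=4.7955 V=4.7955[hold]; j=4 S=225.9996 intr=0.0000 cont=0.0000 V=0.0000[hold]  S*(4)=81.2220
k=3: j=0 S=68.4859 intr=64.5641 cont=63.1176 V=64.5641[EX]; j=1 S=96.3265 intr=36.7235 cont=37.3742 V=37.3742[hold]; j=2 S=135.4848 intr=0.0000 cont=14.0065 V=14.0065[hold]; j=3 S=190.5616 intr=0.0000 cont=2.4214 V=2.4214[hold]  S*(3)=68.4859
k=2: j=0 S=81.2220 intr=51.8280 cont=50.6966 V=51.8280[EX]; j=1 S=114.2400 intr=18.8100 cont=25.6531 V=25.6531[hold]; j=2 S=160.6804 intr=0.0000 cont=8.2446 V=8.2446[hold]  S*(2)=81.2220
k=1: j=0 S=96.3265 intr=36.7235 cont=38.5905 V=38.5905[hold]; j=1 S=135.4848 intr=0.0000 cont=16.9449 V=16.9449[hold]  S*(1)=-
k=0: j=0 S=114.2400 intr=18.8100 cont=27.6900 V=27.6900[hold]  S*(0)=-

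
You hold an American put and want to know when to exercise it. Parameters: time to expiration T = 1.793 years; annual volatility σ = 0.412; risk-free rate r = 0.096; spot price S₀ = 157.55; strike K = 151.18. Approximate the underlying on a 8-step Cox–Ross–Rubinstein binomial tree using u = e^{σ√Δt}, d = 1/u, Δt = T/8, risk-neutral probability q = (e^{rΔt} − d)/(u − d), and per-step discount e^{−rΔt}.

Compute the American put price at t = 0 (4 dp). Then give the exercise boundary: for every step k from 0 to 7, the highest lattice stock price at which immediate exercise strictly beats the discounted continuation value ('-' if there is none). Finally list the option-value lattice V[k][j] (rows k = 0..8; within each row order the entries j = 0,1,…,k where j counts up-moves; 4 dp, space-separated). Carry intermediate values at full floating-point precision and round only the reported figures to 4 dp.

Δt=0.22412  u=1.21537  d=0.82279  q=0.50679  discount=0.97871
step 8 (expiry): payoffs max(K−S,0) = 118.0859 102.2959 78.9721 44.5200 0.0000 0.0000 0.0000 0.0000 0.0000
step 7: (k=7,j=0): S=40.2216, (K−S)⁺=110.9584, hold=107.7404 ⇒ V=110.9584 exercise | (k=7,j=1): S=59.4123, (K−S)⁺=91.7677, hold=88.5497 ⇒ V=91.7677 exercise | (k=7,j=2): S=87.7593, (K−S)⁺=63.4207, hold=60.2027 ⇒ V=63.4207 exercise | (k=7,j=3): S=129.6313, (K−S)⁺=21.5487, hold=21.4902 ⇒ V=21.5487 exercise | (k=7,j=4): S=191.4815, (K−S)⁺=0.0000, hold=0.0000 ⇒ V=0.0000 continue | (k=7,j=5): S=282.8419, (K−S)⁺=0.0000, hold=0.0000 ⇒ V=0.0000 continue | (k=7,j=6): S=417.7925, (K−S)⁺=0.0000, hold=0.0000 ⇒ V=0.0000 continue | (k=7,j=7): S=617.1312, (K−S)⁺=0.0000, hold=0.0000 ⇒ V=0.0000 continue  boundary S*=129.6313
step 6: (k=6,j=0): S=48.8841, (K−S)⁺=102.2959, hold=99.0778 ⇒ V=102.2959 exercise | (k=6,j=1): S=72.2079, (K−S)⁺=78.9721, hold=75.7541 ⇒ V=78.9721 exercise | (k=6,j=2): S=106.6600, (K−S)⁺=44.5200, hold=41.3020 ⇒ V=44.5200 exercise | (k=6,j=3): S=157.5500, (K−S)⁺=0.0000, hold=10.4017 ⇒ V=10.4017 continue | (k=6,j=4): S=232.7208, (K−S)⁺=0.0000, hold=0.0000 ⇒ V=0.0000 continue | (k=6,j=5): S=343.7575, (K−S)⁺=0.0000, hold=0.0000 ⇒ V=0.0000 continue | (k=6,j=6): S=507.7723, (K−S)⁺=0.0000, hold=0.0000 ⇒ V=0.0000 continue  boundary S*=106.6600
step 5: (k=5,j=0): S=59.4123, (K−S)⁺=91.7677, hold=88.5497 ⇒ V=91.7677 exercise | (k=5,j=1): S=87.7593, (K−S)⁺=63.4207, hold=60.2027 ⇒ V=63.4207 exercise | (k=5,j=2): S=129.6313, (K−S)⁺=21.5487, hold=26.6495 ⇒ V=26.6495 continue | (k=5,j=3): S=191.4815, (K−S)⁺=0.0000, hold=5.0210 ⇒ V=5.0210 continue | (k=5,j=4): S=282.8419, (K−S)⁺=0.0000, hold=0.0000 ⇒ V=0.0000 continue | (k=5,j=5): S=417.7925, (K−S)⁺=0.0000, hold=0.0000 ⇒ V=0.0000 continue  boundary S*=87.7593
step 4: (k=4,j=0): S=72.2079, (K−S)⁺=78.9721, hold=75.7541 ⇒ V=78.9721 exercise | (k=4,j=1): S=106.6600, (K−S)⁺=44.5200, hold=43.8320 ⇒ V=44.5200 exercise | (k=4,j=2): S=157.5500, (K−S)⁺=0.0000, hold=15.3544 ⇒ V=15.3544 continue | (k=4,j=3): S=232.7208, (K−S)⁺=0.0000, hold=2.4237 ⇒ V=2.4237 continue | (k=4,j=4): S=343.7575, (K−S)⁺=0.0000, hold=0.0000 ⇒ V=0.0000 continue  boundary S*=106.6600
step 3: (k=3,j=0): S=87.7593, (K−S)⁺=63.4207, hold=60.2027 ⇒ V=63.4207 exercise | (k=3,j=1): S=129.6313, (K−S)⁺=21.5487, hold=29.1060 ⇒ V=29.1060 continue | (k=3,j=2): S=191.4815, (K−S)⁺=0.0000, hold=8.6138 ⇒ V=8.6138 continue | (k=3,j=3): S=282.8419, (K−S)⁺=0.0000, hold=1.1699 ⇒ V=1.1699 continue  boundary S*=87.7593
step 2: (k=2,j=0): S=106.6600, (K−S)⁺=44.5200, hold=45.0505 ⇒ V=45.0505 continue | (k=2,j=1): S=157.5500, (K−S)⁺=0.0000, hold=18.3222 ⇒ V=18.3222 continue | (k=2,j=2): S=232.7208, (K−S)⁺=0.0000, hold=4.7383 ⇒ V=4.7383 continue  boundary S*=-
step 1: (k=1,j=0): S=129.6313, (K−S)⁺=21.5487, hold=30.8342 ⇒ V=30.8342 continue | (k=1,j=1): S=191.4815, (K−S)⁺=0.0000, hold=11.1945 ⇒ V=11.1945 continue  boundary S*=-
step 0: (k=0,j=0): S=157.5500, (K−S)⁺=0.0000, hold=20.4364 ⇒ V=20.4364 continue  boundary S*=-

price = 20.4364
boundary = - - - 87.7593 106.6600 87.7593 106.6600 129.6313
tree:
20.4364
30.8342 11.1945
45.0505 18.3222 4.7383
63.4207 29.1060 8.6138 1.1699
78.9721 44.5200 15.3544 2.4237 0.0000
91.7677 63.4207 26.6495 5.0210 0.0000 0.0000
102.2959 78.9721 44.5200 10.4017 0.0000 0.0000 0.0000
110.9584 91.7677 63.4207 21.5487 0.0000 0.0000 0.0000 0.0000
118.0859 102.2959 78.9721 44.5200 0.0000 0.0000 0.0000 0.0000 0.0000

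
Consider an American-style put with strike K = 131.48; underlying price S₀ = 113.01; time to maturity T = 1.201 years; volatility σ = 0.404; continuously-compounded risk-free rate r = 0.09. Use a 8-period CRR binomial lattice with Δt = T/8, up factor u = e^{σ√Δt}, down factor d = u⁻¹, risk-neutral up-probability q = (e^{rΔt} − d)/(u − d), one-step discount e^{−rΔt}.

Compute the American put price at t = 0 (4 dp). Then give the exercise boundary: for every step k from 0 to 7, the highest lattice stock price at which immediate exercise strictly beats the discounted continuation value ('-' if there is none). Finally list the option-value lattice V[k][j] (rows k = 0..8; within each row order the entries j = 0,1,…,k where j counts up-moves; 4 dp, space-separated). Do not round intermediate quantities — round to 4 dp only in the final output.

price = 26.1172
boundary = - - 82.6330 70.6597 82.6330 96.6352 82.6330 96.6352
tree:
26.1172
36.2640 16.8448
48.8470 24.8699 9.4085
60.8203 35.5216 15.0675 4.0981
71.0587 48.8470 23.3775 7.3031 1.0572
79.8136 60.8203 34.8448 12.7328 2.1614 0.0000
87.2999 71.0587 48.8470 21.5376 4.4189 0.0000 0.0000
93.7015 79.8136 60.8203 34.8448 9.0342 0.0000 0.0000 0.0000
99.1755 87.2999 71.0587 48.8470 18.4700 0.0000 0.0000 0.0000 0.0000

params: Δt=0.15013 u=1.16945 d=0.85510 q=0.50422 e^(-rΔt)=0.98658
t_8 payoffs: 99.1755 87.2999 71.0587 48.8470 18.4700 0.0000 0.0000 0.0000 0.0000
t_7: node(7,0) S=37.7785 payoff=93.7015 vs cont=91.9370 → 93.7015 [stop]  node(7,1) S=51.6664 payoff=79.8136 vs cont=78.0491 → 79.8136 [stop]  node(7,2) S=70.6597 payoff=60.8203 vs cont=59.0558 → 60.8203 [stop]  node(7,3) S=96.6352 payoff=34.8448 vs cont=33.0803 → 34.8448 [stop]  node(7,4) S=132.1596 payoff=0.0000 vs cont=9.0342 → 9.0342 [wait]  node(7,5) S=180.7432 payoff=0.0000 vs cont=0.0000 → 0.0000 [wait]  node(7,6) S=247.1869 payoff=0.0000 vs cont=0.0000 → 0.0000 [wait]  node(7,7) S=338.0562 payoff=0.0000 vs cont=0.0000 → 0.0000 [wait]  ⇒ S*(7)=96.6352
t_6: node(6,0) S=44.1801 payoff=87.2999 vs cont=85.5354 → 87.2999 [stop]  node(6,1) S=60.4213 payoff=71.0587 vs cont=69.2942 → 71.0587 [stop]  node(6,2) S=82.6330 payoff=48.8470 vs cont=47.0825 → 48.8470 [stop]  node(6,3) S=113.0100 payoff=18.4700 vs cont=21.5376 → 21.5376 [wait]  node(6,4) S=154.5540 payoff=0.0000 vs cont=4.4189 → 4.4189 [wait]  node(6,5) S=211.3702 payoff=0.0000 vs cont=0.0000 → 0.0000 [wait]  node(6,6) S=289.0728 payoff=0.0000 vs cont=0.0000 → 0.0000 [wait]  ⇒ S*(6)=82.6330
t_5: node(5,0) S=51.6664 payoff=79.8136 vs cont=78.0491 → 79.8136 [stop]  node(5,1) S=70.6597 payoff=60.8203 vs cont=59.0558 → 60.8203 [stop]  node(5,2) S=96.6352 payoff=34.8448 vs cont=34.6063 → 34.8448 [stop]  node(5,3) S=132.1596 payoff=0.0000 vs cont=12.7328 → 12.7328 [wait]  node(5,4) S=180.7432 payoff=0.0000 vs cont=2.1614 → 2.1614 [wait]  node(5,5) S=247.1869 payoff=0.0000 vs cont=0.0000 → 0.0000 [wait]  ⇒ S*(5)=96.6352
t_4: node(4,0) S=60.4213 payoff=71.0587 vs cont=69.2942 → 71.0587 [stop]  node(4,1) S=82.6330 payoff=48.8470 vs cont=47.0825 → 48.8470 [stop]  node(4,2) S=113.0100 payoff=18.4700 vs cont=23.3775 → 23.3775 [wait]  node(4,3) S=154.5540 payoff=0.0000 vs cont=7.3031 → 7.3031 [wait]  node(4,4) S=211.3702 payoff=0.0000 vs cont=1.0572 → 1.0572 [wait]  ⇒ S*(4)=82.6330
t_3: node(3,0) S=70.6597 payoff=60.8203 vs cont=59.0558 → 60.8203 [stop]  node(3,1) S=96.6352 payoff=34.8448 vs cont=35.5216 → 35.5216 [wait]  node(3,2) S=132.1596 payoff=0.0000 vs cont=15.0675 → 15.0675 [wait]  node(3,3) S=180.7432 payoff=0.0000 vs cont=4.0981 → 4.0981 [wait]  ⇒ S*(3)=70.6597
t_2: node(2,0) S=82.6330 payoff=48.8470 vs cont=47.4192 → 48.8470 [stop]  node(2,1) S=113.0100 payoff=18.4700 vs cont=24.8699 → 24.8699 [wait]  node(2,2) S=154.5540 payoff=0.0000 vs cont=9.4085 → 9.4085 [wait]  ⇒ S*(2)=82.6330
t_1: node(1,0) S=96.6352 payoff=34.8448 vs cont=36.2640 → 36.2640 [wait]  node(1,1) S=132.1596 payoff=0.0000 vs cont=16.8448 → 16.8448 [wait]  ⇒ S*(1)=-
t_0: node(0,0) S=113.0100 payoff=18.4700 vs cont=26.1172 → 26.1172 [wait]  ⇒ S*(0)=-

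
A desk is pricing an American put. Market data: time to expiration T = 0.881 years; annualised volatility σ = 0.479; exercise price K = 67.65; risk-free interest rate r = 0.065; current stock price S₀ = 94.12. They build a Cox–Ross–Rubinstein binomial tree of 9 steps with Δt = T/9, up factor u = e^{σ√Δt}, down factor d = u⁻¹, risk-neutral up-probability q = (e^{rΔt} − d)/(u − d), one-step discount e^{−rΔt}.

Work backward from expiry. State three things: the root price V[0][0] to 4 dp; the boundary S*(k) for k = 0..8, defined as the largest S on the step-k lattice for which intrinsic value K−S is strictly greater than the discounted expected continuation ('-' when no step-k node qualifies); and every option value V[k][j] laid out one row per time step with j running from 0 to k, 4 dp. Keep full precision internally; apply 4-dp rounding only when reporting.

price = 4.0266
boundary = - - - - - 44.4890 38.2972 44.4890 51.6819
tree:
4.0266
6.0387 1.9329
8.8479 3.1214 0.6905
12.6149 4.9456 1.2163 0.1386
17.4180 7.6570 2.1182 0.2702 0.0000
23.1610 11.5206 3.6360 0.5268 0.0000 0.0000
29.3528 16.7192 6.1262 1.0271 0.0000 0.0000 0.0000
34.6829 23.1610 10.0672 2.0026 0.0000 0.0000 0.0000 0.0000
39.2711 29.3528 15.9681 3.9044 0.0000 0.0000 0.0000 0.0000 0.0000
43.2208 34.6829 23.1610 7.6123 0.0000 0.0000 0.0000 0.0000 0.0000 0.0000

params: Δt=0.09789 u=1.16168 d=0.86082 q=0.48382 e^(-rΔt)=0.99366
t_9 payoffs: 43.2208 34.6829 23.1610 7.6123 0.0000 0.0000 0.0000 0.0000 0.0000 0.0000
t_8: node(8,0) S=28.3789 payoff=39.2711 vs cont=38.8420 → 39.2711 [stop]  node(8,1) S=38.2972 payoff=29.3528 vs cont=28.9237 → 29.3528 [stop]  node(8,2) S=51.6819 payoff=15.9681 vs cont=15.5390 → 15.9681 [stop]  node(8,3) S=69.7445 payoff=0.0000 vs cont=3.9044 → 3.9044 [wait]  node(8,4) S=94.1200 payoff=0.0000 vs cont=0.0000 → 0.0000 [wait]  node(8,5) S=127.0146 payoff=0.0000 vs cont=0.0000 → 0.0000 [wait]  node(8,6) S=171.4057 payoff=0.0000 vs cont=0.0000 → 0.0000 [wait]  node(8,7) S=231.3114 payoff=0.0000 vs cont=0.0000 → 0.0000 [wait]  node(8,8) S=312.1538 payoff=0.0000 vs cont=0.0000 → 0.0000 [wait]  ⇒ S*(8)=51.6819
t_7: node(7,0) S=32.9671 payoff=34.6829 vs cont=34.2538 → 34.6829 [stop]  node(7,1) S=44.4890 payoff=23.1610 vs cont=22.7319 → 23.1610 [stop]  node(7,2) S=60.0377 payoff=7.6123 vs cont=10.0672 → 10.0672 [wait]  node(7,3) S=81.0207 payoff=0.0000 vs cont=2.0026 → 2.0026 [wait]  node(7,4) S=109.3372 payoff=0.0000 vs cont=0.0000 → 0.0000 [wait]  node(7,5) S=147.5501 payoff=0.0000 vs cont=0.0000 → 0.0000 [wait]  node(7,6) S=199.1183 payoff=0.0000 vs cont=0.0000 → 0.0000 [wait]  node(7,7) S=268.7094 payoff=0.0000 vs cont=0.0000 → 0.0000 [wait]  ⇒ S*(7)=44.4890
t_6: node(6,0) S=38.2972 payoff=29.3528 vs cont=28.9237 → 29.3528 [stop]  node(6,1) S=51.6819 payoff=15.9681 vs cont=16.7192 → 16.7192 [wait]  node(6,2) S=69.7445 payoff=0.0000 vs cont=6.1262 → 6.1262 [wait]  node(6,3) S=94.1200 payoff=0.0000 vs cont=1.0271 → 1.0271 [wait]  node(6,4) S=127.0146 payoff=0.0000 vs cont=0.0000 → 0.0000 [wait]  node(6,5) S=171.4057 payoff=0.0000 vs cont=0.0000 → 0.0000 [wait]  node(6,6) S=231.3114 payoff=0.0000 vs cont=0.0000 → 0.0000 [wait]  ⇒ S*(6)=38.2972
t_5: node(5,0) S=44.4890 payoff=23.1610 vs cont=23.0930 → 23.1610 [stop]  node(5,1) S=60.0377 payoff=7.6123 vs cont=11.5206 → 11.5206 [wait]  node(5,2) S=81.0207 payoff=0.0000 vs cont=3.6360 → 3.6360 [wait]  node(5,3) S=109.3372 payoff=0.0000 vs cont=0.5268 → 0.5268 [wait]  node(5,4) S=147.5501 payoff=0.0000 vs cont=0.0000 → 0.0000 [wait]  node(5,5) S=199.1183 payoff=0.0000 vs cont=0.0000 → 0.0000 [wait]  ⇒ S*(5)=44.4890
t_4: node(4,0) S=51.6819 payoff=15.9681 vs cont=17.4180 → 17.4180 [wait]  node(4,1) S=69.7445 payoff=0.0000 vs cont=7.6570 → 7.6570 [wait]  node(4,2) S=94.1200 payoff=0.0000 vs cont=2.1182 → 2.1182 [wait]  node(4,3) S=127.0146 payoff=0.0000 vs cont=0.2702 → 0.2702 [wait]  node(4,4) S=171.4057 payoff=0.0000 vs cont=0.0000 → 0.0000 [wait]  ⇒ S*(4)=-
t_3: node(3,0) S=60.0377 payoff=7.6123 vs cont=12.6149 → 12.6149 [wait]  node(3,1) S=81.0207 payoff=0.0000 vs cont=4.9456 → 4.9456 [wait]  node(3,2) S=109.3372 payoff=0.0000 vs cont=1.2163 → 1.2163 [wait]  node(3,3) S=147.5501 payoff=0.0000 vs cont=0.1386 → 0.1386 [wait]  ⇒ S*(3)=-
t_2: node(2,0) S=69.7445 payoff=0.0000 vs cont=8.8479 → 8.8479 [wait]  node(2,1) S=94.1200 payoff=0.0000 vs cont=3.1214 → 3.1214 [wait]  node(2,2) S=127.0146 payoff=0.0000 vs cont=0.6905 → 0.6905 [wait]  ⇒ S*(2)=-
t_1: node(1,0) S=81.0207 payoff=0.0000 vs cont=6.0387 → 6.0387 [wait]  node(1,1) S=109.3372 payoff=0.0000 vs cont=1.9329 → 1.9329 [wait]  ⇒ S*(1)=-
t_0: node(0,0) S=94.1200 payoff=0.0000 vs cont=4.0266 → 4.0266 [wait]  ⇒ S*(0)=-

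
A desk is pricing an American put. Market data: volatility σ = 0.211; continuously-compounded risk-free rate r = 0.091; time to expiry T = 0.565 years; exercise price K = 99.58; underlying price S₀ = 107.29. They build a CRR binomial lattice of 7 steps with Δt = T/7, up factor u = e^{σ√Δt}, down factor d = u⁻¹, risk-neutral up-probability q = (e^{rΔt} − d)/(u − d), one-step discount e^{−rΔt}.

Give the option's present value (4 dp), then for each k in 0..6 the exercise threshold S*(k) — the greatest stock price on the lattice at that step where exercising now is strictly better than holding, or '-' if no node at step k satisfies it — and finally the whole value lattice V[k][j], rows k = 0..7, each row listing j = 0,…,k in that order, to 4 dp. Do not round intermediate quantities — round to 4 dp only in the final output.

params: Δt=0.08071 u=1.06178 d=0.94182 q=0.54647 e^(-rΔt)=0.99268
t_7 payoffs: 29.0586 20.0760 9.9492 0.0000 0.0000 0.0000 0.0000 0.0000
t_6: node(6,0) S=74.8781 payoff=24.7019 vs cont=23.9732 → 24.7019 [stop]  node(6,1) S=84.4157 payoff=15.1643 vs cont=14.4356 → 15.1643 [stop]  node(6,2) S=95.1680 payoff=4.4120 vs cont=4.4793 → 4.4793 [wait]  node(6,3) S=107.2900 payoff=0.0000 vs cont=0.0000 → 0.0000 [wait]  node(6,4) S=120.9560 payoff=0.0000 vs cont=0.0000 → 0.0000 [wait]  node(6,5) S=136.3627 payoff=0.0000 vs cont=0.0000 → 0.0000 [wait]  node(6,6) S=153.7318 payoff=0.0000 vs cont=0.0000 → 0.0000 [wait]  ⇒ S*(6)=84.4157
t_5: node(5,0) S=79.5040 payoff=20.0760 vs cont=19.3473 → 20.0760 [stop]  node(5,1) S=89.6308 payoff=9.9492 vs cont=9.2570 → 9.9492 [stop]  node(5,2) S=101.0474 payoff=0.0000 vs cont=2.0166 → 2.0166 [wait]  node(5,3) S=113.9183 payoff=0.0000 vs cont=0.0000 → 0.0000 [wait]  node(5,4) S=128.4285 payoff=0.0000 vs cont=0.0000 → 0.0000 [wait]  node(5,5) S=144.7870 payoff=0.0000 vs cont=0.0000 → 0.0000 [wait]  ⇒ S*(5)=89.6308
t_4: node(4,0) S=84.4157 payoff=15.1643 vs cont=14.4356 → 15.1643 [stop]  node(4,1) S=95.1680 payoff=4.4120 vs cont=5.5732 → 5.5732 [wait]  node(4,2) S=107.2900 payoff=0.0000 vs cont=0.9079 → 0.9079 [wait]  node(4,3) S=120.9560 payoff=0.0000 vs cont=0.0000 → 0.0000 [wait]  node(4,4) S=136.3627 payoff=0.0000 vs cont=0.0000 → 0.0000 [wait]  ⇒ S*(4)=84.4157
t_3: node(3,0) S=89.6308 payoff=9.9492 vs cont=9.8505 → 9.9492 [stop]  node(3,1) S=101.0474 payoff=0.0000 vs cont=3.0016 → 3.0016 [wait]  node(3,2) S=113.9183 payoff=0.0000 vs cont=0.4087 → 0.4087 [wait]  node(3,3) S=128.4285 payoff=0.0000 vs cont=0.0000 → 0.0000 [wait]  ⇒ S*(3)=89.6308
t_2: node(2,0) S=95.1680 payoff=4.4120 vs cont=6.1075 → 6.1075 [wait]  node(2,1) S=107.2900 payoff=0.0000 vs cont=1.5731 → 1.5731 [wait]  node(2,2) S=120.9560 payoff=0.0000 vs cont=0.1840 → 0.1840 [wait]  ⇒ S*(2)=-
t_1: node(1,0) S=101.0474 payoff=0.0000 vs cont=3.6030 → 3.6030 [wait]  node(1,1) S=113.9183 payoff=0.0000 vs cont=0.8080 → 0.8080 [wait]  ⇒ S*(1)=-
t_0: node(0,0) S=107.2900 payoff=0.0000 vs cont=2.0605 → 2.0605 [wait]  ⇒ S*(0)=-

price = 2.0605
boundary = - - - 89.6308 84.4157 89.6308 84.4157
tree:
2.0605
3.6030 0.8080
6.1075 1.5731 0.1840
9.9492 3.0016 0.4087 0.0000
15.1643 5.5732 0.9079 0.0000 0.0000
20.0760 9.9492 2.0166 0.0000 0.0000 0.0000
24.7019 15.1643 4.4793 0.0000 0.0000 0.0000 0.0000
29.0586 20.0760 9.9492 0.0000 0.0000 0.0000 0.0000 0.0000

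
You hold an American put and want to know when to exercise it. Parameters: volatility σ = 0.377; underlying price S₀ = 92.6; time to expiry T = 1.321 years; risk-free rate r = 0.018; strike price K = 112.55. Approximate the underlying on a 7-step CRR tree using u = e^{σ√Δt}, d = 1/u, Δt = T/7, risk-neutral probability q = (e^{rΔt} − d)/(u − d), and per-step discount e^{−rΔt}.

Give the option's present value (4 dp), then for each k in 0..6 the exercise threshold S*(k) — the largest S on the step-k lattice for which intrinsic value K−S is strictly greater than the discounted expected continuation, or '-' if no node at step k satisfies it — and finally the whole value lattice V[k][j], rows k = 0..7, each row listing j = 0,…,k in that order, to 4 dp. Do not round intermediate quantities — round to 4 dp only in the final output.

price = 27.7435
boundary = - - - 56.6543 66.7358 78.6113 92.6000
tree:
27.7435
36.3579 18.2105
45.9832 25.7450 9.8287
55.8957 35.1156 15.3432 3.6688
64.4542 45.8142 23.2809 6.4850 0.5131
71.7198 55.8957 33.9387 11.4067 0.9706 0.0000
77.8879 64.4542 45.8142 19.9500 1.8357 0.0000 0.0000
83.1241 71.7198 55.8957 33.9387 3.4721 0.0000 0.0000 0.0000

Δt=0.18871, u=1.17795, d=0.84893, q=0.46949, disc=e^(-rΔt)=0.99661
k=7 terminal: V=max(K-S,0) → 83.1241 71.7198 55.8957 33.9387 3.4721 0.0000 0.0000 0.0000
k=6: j=0 S=34.6621 intr=77.8879 cont=77.5062 V=77.8879[EX]; j=1 S=48.0958 intr=64.4542 cont=64.0725 V=64.4542[EX]; j=2 S=66.7358 intr=45.8142 cont=45.4325 V=45.8142[EX]; j=3 S=92.6000 intr=19.9500 cont=19.5683 V=19.9500[EX]; j=4 S=128.4881 intr=0.0000 cont=1.8357 V=1.8357[hold]; j=5 S=178.2850 intr=0.0000 cont=0.0000 V=0.0000[hold]; j=6 S=247.3812 intr=0.0000 cont=0.0000 V=0.0000[hold]  S*(6)=92.6000
k=5: j=0 S=40.8302 intr=71.7198 cont=71.3382 V=71.7198[EX]; j=1 S=56.6543 intr=55.8957 cont=55.5140 V=55.8957[EX]; j=2 S=78.6113 intr=33.9387 cont=33.5570 V=33.9387[EX]; j=3 S=109.0779 intr=3.4721 cont=11.4067 V=11.4067[hold]; j=4 S=151.3522 intr=0.0000 cont=0.9706 V=0.9706[hold]; j=5 S=210.0104 intr=0.0000 cont=0.0000 V=0.0000[hold]  S*(5)=78.6113
k=4: j=0 S=48.0958 intr=64.4542 cont=64.0725 V=64.4542[EX]; j=1 S=66.7358 intr=45.8142 cont=45.4325 V=45.8142[EX]; j=2 S=92.6000 intr=19.9500 cont=23.2809 V=23.2809[hold]; j=3 S=128.4881 intr=0.0000 cont=6.4850 V=6.4850[hold]; j=4 S=178.2850 intr=0.0000 cont=0.5131 V=0.5131[hold]  S*(4)=66.7358
k=3: j=0 S=56.6543 intr=55.8957 cont=55.5140 V=55.8957[EX]; j=1 S=78.6113 intr=33.9387 cont=35.1156 V=35.1156[hold]; j=2 S=109.0779 intr=3.4721 cont=15.3432 V=15.3432[hold]; j=3 S=151.3522 intr=0.0000 cont=3.6688 V=3.6688[hold]  S*(3)=56.6543
k=2: j=0 S=66.7358 intr=45.8142 cont=45.9832 V=45.9832[hold]; j=1 S=92.6000 intr=19.9500 cont=25.7450 V=25.7450[hold]; j=2 S=128.4881 intr=0.0000 cont=9.8287 V=9.8287[hold]  S*(2)=-
k=1: j=0 S=78.6113 intr=33.9387 cont=36.3579 V=36.3579[hold]; j=1 S=109.0779 intr=3.4721 cont=18.2105 V=18.2105[hold]  S*(1)=-
k=0: j=0 S=92.6000 intr=19.9500 cont=27.7435 V=27.7435[hold]  S*(0)=-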